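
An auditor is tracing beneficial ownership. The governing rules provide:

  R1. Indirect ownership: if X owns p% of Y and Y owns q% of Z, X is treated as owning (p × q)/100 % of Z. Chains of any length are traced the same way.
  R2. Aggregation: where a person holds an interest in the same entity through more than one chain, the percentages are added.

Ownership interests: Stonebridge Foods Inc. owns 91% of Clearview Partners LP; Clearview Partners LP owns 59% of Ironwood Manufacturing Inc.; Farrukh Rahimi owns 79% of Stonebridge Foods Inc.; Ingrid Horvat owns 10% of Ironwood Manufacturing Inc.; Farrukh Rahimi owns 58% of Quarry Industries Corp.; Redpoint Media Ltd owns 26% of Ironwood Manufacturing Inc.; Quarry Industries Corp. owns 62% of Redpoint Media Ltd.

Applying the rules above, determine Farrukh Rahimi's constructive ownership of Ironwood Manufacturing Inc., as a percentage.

Chain via Quarry Industries Corp. → Redpoint Media Ltd (R1): 58% × 62% × 26% = 9.3496% of Ironwood Manufacturing Inc.
Chain via Stonebridge Foods Inc. → Clearview Partners LP (R1): 79% × 91% × 59% = 42.4151% of Ironwood Manufacturing Inc.
Aggregating (R2): 9.3496% + 42.4151% = 51.7647%.

51.7647%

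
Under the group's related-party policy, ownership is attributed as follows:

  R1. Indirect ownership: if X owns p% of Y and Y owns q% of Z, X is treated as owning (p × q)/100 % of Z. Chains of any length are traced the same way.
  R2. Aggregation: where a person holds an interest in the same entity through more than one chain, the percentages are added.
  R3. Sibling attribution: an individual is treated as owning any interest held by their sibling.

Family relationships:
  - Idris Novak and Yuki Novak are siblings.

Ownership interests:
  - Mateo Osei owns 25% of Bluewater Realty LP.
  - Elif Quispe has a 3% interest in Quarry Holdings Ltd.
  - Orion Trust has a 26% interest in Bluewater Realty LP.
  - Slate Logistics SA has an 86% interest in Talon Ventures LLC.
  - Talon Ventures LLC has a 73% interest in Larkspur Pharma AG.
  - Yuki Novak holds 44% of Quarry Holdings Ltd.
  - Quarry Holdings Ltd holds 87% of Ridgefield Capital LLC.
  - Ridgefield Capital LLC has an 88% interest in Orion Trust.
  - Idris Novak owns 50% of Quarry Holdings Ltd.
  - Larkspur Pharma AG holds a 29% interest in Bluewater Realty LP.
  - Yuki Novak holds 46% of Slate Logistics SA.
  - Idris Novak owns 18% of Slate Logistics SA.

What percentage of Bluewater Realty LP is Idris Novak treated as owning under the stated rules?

By sibling attribution (R3), Idris Novak is treated as also owning Yuki Novak's interest in Quarry Holdings Ltd, giving 50% + 44% = 94%.
By sibling attribution (R3), Idris Novak is treated as also owning Yuki Novak's interest in Slate Logistics SA, giving 18% + 46% = 64%.
Chain via Quarry Holdings Ltd → Ridgefield Capital LLC → Orion Trust (R1): 94% × 87% × 88% × 26% = 18.711264% of Bluewater Realty LP.
Chain via Slate Logistics SA → Talon Ventures LLC → Larkspur Pharma AG (R1): 64% × 86% × 73% × 29% = 11.651968% of Bluewater Realty LP.
Aggregating (R2): 18.711264% + 11.651968% = 30.363232%.

30.363232%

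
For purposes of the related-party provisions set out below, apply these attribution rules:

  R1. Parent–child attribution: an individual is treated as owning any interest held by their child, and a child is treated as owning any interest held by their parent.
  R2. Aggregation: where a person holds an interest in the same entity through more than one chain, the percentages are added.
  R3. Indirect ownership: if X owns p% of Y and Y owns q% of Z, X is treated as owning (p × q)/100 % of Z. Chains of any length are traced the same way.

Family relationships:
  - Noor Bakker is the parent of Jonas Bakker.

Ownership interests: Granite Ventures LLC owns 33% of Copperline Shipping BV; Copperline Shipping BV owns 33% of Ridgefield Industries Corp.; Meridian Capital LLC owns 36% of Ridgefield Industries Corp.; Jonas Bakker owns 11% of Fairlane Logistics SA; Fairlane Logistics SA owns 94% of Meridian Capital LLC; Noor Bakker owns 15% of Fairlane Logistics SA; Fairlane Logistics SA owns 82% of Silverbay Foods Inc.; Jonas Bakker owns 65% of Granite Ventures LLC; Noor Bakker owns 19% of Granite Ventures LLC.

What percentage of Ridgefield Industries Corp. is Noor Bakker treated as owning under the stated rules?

By parent–child attribution (R1), Noor Bakker is treated as also owning Jonas Bakker's interest in Fairlane Logistics SA, giving 15% + 11% = 26%.
By parent–child attribution (R1), Noor Bakker is treated as also owning Jonas Bakker's interest in Granite Ventures LLC, giving 19% + 65% = 84%.
Chain via Fairlane Logistics SA → Meridian Capital LLC (R3): 26% × 94% × 36% = 8.7984% of Ridgefield Industries Corp.
Chain via Granite Ventures LLC → Copperline Shipping BV (R3): 84% × 33% × 33% = 9.1476% of Ridgefield Industries Corp.
Aggregating (R2): 8.7984% + 9.1476% = 17.946%.

17.946%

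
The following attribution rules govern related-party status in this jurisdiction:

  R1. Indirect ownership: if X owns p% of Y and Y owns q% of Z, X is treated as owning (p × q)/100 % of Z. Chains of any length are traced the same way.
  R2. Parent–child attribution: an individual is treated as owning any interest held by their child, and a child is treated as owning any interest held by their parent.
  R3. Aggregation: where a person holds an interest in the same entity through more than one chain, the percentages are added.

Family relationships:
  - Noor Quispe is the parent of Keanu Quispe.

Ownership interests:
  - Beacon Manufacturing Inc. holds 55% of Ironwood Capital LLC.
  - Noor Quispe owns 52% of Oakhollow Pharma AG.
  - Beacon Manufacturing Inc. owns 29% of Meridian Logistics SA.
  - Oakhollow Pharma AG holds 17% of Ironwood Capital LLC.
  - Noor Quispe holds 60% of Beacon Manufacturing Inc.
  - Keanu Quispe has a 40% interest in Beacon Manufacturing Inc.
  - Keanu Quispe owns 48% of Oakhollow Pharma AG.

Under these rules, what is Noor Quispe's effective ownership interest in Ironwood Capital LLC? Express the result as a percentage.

By parent–child attribution (R2), Noor Quispe is treated as also owning Keanu Quispe's interest in Oakhollow Pharma AG, giving 52% + 48% = 100%.
By parent–child attribution (R2), Noor Quispe is treated as also owning Keanu Quispe's interest in Beacon Manufacturing Inc, giving 60% + 40% = 100%.
Chain via Oakhollow Pharma AG (R1): 100% × 17% = 17% of Ironwood Capital LLC.
Chain via Beacon Manufacturing Inc. (R1): 100% × 55% = 55% of Ironwood Capital LLC.
Aggregating (R3): 17% + 55% = 72%.

72%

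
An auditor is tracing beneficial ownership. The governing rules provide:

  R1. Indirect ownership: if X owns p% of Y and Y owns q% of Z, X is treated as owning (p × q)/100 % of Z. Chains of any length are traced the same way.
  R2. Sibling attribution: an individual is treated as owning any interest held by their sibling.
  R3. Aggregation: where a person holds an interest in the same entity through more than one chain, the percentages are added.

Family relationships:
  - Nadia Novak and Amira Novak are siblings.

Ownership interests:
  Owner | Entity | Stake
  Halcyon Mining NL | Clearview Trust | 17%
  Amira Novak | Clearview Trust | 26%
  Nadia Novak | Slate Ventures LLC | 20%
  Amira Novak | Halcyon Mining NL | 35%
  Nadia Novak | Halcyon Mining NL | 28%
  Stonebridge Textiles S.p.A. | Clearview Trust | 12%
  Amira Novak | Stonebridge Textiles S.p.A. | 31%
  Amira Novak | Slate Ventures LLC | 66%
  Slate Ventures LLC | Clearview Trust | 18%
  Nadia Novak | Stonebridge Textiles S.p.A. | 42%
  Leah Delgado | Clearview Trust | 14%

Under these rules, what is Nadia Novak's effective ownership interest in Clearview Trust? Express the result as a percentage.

By sibling attribution (R2), Nadia Novak is treated as also owning Amira Novak's interest in Stonebridge Textiles S.p.A, giving 42% + 31% = 73%.
By sibling attribution (R2), Nadia Novak is treated as also owning Amira Novak's interest in Halcyon Mining NL, giving 28% + 35% = 63%.
By sibling attribution (R2), Nadia Novak is treated as also owning Amira Novak's interest in Slate Ventures LLC, giving 20% + 66% = 86%.
By sibling attribution (R2), Nadia Novak is treated as owning Amira Novak's 26% interest in Clearview Trust.
Chain via Stonebridge Textiles S.p.A. (R1): 73% × 12% = 8.76% of Clearview Trust.
Chain via Halcyon Mining NL (R1): 63% × 17% = 10.71% of Clearview Trust.
Chain via Slate Ventures LLC (R1): 86% × 18% = 15.48% of Clearview Trust.
Direct interest in Clearview Trust: 26%.
Aggregating (R3): 8.76% + 10.71% + 15.48% + 26% = 60.95%.

60.95%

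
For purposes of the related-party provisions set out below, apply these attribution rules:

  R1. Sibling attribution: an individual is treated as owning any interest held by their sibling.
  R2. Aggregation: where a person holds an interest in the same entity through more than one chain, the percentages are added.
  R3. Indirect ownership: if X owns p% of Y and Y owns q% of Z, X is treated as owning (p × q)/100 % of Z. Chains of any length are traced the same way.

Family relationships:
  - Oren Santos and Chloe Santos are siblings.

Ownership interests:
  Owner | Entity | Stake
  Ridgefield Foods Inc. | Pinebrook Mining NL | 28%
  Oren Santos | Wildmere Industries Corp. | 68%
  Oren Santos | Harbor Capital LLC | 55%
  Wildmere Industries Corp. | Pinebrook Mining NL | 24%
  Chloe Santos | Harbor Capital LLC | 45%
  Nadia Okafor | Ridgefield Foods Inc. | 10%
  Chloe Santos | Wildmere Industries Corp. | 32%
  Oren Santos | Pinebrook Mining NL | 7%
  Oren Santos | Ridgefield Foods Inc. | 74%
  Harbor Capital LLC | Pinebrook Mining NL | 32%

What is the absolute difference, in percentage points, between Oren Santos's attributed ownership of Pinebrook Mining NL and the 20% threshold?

By sibling attribution (R1), Oren Santos is treated as also owning Chloe Santos's interest in Wildmere Industries Corp, giving 68% + 32% = 100%.
By sibling attribution (R1), Oren Santos is treated as also owning Chloe Santos's interest in Harbor Capital LLC, giving 55% + 45% = 100%.
Chain via Wildmere Industries Corp. (R3): 100% × 24% = 24% of Pinebrook Mining NL.
Chain via Ridgefield Foods Inc. (R3): 74% × 28% = 20.72% of Pinebrook Mining NL.
Chain via Harbor Capital LLC (R3): 100% × 32% = 32% of Pinebrook Mining NL.
Direct interest in Pinebrook Mining NL: 7%.
Aggregating (R2): 24% + 20.72% + 32% + 7% = 83.72%.
83.72% exceeds the 20% threshold by 63.72 percentage points.

63.72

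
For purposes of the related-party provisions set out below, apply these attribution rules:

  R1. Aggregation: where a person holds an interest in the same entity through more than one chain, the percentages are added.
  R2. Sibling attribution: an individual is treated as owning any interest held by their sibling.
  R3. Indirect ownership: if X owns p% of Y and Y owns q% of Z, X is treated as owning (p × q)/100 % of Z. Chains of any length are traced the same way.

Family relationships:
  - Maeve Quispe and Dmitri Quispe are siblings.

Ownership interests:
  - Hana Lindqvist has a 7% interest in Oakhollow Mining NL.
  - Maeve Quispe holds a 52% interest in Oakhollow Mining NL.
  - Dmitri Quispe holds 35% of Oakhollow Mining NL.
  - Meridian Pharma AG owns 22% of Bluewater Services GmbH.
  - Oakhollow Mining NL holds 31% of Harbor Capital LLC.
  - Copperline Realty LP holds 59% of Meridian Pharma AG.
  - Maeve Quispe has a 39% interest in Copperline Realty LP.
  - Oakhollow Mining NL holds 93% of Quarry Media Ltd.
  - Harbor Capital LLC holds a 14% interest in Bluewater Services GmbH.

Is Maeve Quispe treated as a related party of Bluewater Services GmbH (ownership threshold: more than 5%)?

By sibling attribution (R2), Maeve Quispe is treated as also owning Dmitri Quispe's interest in Oakhollow Mining NL, giving 52% + 35% = 87%.
Chain via Copperline Realty LP → Meridian Pharma AG (R3): 39% × 59% × 22% = 5.0622% of Bluewater Services GmbH.
Chain via Oakhollow Mining NL → Harbor Capital LLC (R3): 87% × 31% × 14% = 3.7758% of Bluewater Services GmbH.
Aggregating (R1): 5.0622% + 3.7758% = 8.838%.
8.838% exceeds the 5% threshold, so Maeve is a related party to Bluewater Services GmbH.

Yes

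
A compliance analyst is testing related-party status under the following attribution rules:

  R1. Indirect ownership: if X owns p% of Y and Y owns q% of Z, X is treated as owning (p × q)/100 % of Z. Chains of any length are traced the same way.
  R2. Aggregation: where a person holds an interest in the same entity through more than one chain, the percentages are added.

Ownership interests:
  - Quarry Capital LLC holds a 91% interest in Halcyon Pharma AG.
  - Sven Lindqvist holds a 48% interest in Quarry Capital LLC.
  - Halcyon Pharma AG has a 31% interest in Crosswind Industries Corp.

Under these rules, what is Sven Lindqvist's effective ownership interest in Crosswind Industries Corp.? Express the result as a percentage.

13.5408%

Chain via Quarry Capital LLC → Halcyon Pharma AG (R1): 48% × 91% × 31% = 13.5408% of Crosswind Industries Corp.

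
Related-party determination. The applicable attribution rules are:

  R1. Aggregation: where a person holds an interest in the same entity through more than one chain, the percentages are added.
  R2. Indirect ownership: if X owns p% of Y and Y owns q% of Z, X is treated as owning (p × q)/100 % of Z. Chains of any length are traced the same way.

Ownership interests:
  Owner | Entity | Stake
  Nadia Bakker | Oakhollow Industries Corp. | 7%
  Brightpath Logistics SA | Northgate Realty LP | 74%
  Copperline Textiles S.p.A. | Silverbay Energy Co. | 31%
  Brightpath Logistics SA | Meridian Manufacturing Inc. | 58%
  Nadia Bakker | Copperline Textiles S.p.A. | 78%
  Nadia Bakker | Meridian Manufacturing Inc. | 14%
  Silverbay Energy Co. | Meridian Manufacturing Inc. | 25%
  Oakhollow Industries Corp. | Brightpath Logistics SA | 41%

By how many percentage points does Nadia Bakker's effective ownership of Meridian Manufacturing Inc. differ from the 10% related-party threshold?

11.7096

Chain via Oakhollow Industries Corp. → Brightpath Logistics SA (R2): 7% × 41% × 58% = 1.6646% of Meridian Manufacturing Inc.
Chain via Copperline Textiles S.p.A. → Silverbay Energy Co. (R2): 78% × 31% × 25% = 6.045% of Meridian Manufacturing Inc.
Direct interest in Meridian Manufacturing Inc: 14%.
Aggregating (R1): 1.6646% + 6.045% + 14% = 21.7096%.
21.7096% exceeds the 10% threshold by 11.7096 percentage points.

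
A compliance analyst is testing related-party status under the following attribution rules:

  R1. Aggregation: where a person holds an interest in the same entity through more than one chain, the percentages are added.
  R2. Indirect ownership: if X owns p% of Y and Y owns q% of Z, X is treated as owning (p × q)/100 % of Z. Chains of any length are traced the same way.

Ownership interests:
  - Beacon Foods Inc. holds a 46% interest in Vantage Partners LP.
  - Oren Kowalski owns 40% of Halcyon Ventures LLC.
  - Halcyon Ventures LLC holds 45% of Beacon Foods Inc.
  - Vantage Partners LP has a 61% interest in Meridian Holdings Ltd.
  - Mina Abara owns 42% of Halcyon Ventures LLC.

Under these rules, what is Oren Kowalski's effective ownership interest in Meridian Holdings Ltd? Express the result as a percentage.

Chain via Halcyon Ventures LLC → Beacon Foods Inc. → Vantage Partners LP (R2): 40% × 45% × 46% × 61% = 5.0508% of Meridian Holdings Ltd.

5.0508%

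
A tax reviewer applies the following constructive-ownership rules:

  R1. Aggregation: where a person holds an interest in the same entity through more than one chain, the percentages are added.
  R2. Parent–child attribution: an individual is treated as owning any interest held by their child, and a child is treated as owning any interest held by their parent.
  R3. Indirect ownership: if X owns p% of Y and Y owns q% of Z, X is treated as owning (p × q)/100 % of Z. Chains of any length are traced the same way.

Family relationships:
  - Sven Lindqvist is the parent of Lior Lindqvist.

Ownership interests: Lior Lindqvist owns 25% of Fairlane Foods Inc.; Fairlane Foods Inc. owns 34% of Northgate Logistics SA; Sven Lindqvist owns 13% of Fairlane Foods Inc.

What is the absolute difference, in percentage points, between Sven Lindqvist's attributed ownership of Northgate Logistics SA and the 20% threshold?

By parent–child attribution (R2), Sven Lindqvist is treated as also owning Lior Lindqvist's interest in Fairlane Foods Inc, giving 13% + 25% = 38%.
Chain via Fairlane Foods Inc. (R3): 38% × 34% = 12.92% of Northgate Logistics SA.
12.92% falls short of the 20% threshold by 7.08 percentage points.

7.08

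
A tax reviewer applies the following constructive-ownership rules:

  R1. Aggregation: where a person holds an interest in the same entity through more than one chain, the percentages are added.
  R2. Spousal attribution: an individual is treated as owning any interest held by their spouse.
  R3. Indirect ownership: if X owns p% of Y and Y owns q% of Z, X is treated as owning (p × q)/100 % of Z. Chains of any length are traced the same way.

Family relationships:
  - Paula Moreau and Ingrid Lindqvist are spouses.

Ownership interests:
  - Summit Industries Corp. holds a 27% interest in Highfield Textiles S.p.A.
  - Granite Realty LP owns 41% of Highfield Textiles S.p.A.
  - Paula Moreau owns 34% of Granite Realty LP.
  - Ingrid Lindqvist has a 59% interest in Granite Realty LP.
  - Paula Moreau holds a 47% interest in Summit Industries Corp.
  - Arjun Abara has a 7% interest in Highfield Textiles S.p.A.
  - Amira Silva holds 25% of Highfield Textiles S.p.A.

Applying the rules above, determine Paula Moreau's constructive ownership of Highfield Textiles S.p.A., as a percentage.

50.82%

By spousal attribution (R2), Paula Moreau is treated as also owning Ingrid Lindqvist's interest in Granite Realty LP, giving 34% + 59% = 93%.
Chain via Summit Industries Corp. (R3): 47% × 27% = 12.69% of Highfield Textiles S.p.A.
Chain via Granite Realty LP (R3): 93% × 41% = 38.13% of Highfield Textiles S.p.A.
Aggregating (R1): 12.69% + 38.13% = 50.82%.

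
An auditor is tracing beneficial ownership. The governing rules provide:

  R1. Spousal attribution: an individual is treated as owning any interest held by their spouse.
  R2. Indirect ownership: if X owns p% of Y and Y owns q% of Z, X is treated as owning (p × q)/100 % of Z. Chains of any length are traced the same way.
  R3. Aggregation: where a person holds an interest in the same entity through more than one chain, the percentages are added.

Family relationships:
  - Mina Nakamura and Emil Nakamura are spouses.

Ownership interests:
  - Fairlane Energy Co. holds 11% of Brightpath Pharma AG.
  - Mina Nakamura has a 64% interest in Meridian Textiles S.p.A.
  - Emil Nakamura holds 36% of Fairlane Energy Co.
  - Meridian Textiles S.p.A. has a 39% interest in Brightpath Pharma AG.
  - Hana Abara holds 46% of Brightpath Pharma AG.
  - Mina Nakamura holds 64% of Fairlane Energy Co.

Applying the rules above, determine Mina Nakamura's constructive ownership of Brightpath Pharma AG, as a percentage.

35.96%

By spousal attribution (R1), Mina Nakamura is treated as also owning Emil Nakamura's interest in Fairlane Energy Co, giving 64% + 36% = 100%.
Chain via Fairlane Energy Co. (R2): 100% × 11% = 11% of Brightpath Pharma AG.
Chain via Meridian Textiles S.p.A. (R2): 64% × 39% = 24.96% of Brightpath Pharma AG.
Aggregating (R3): 11% + 24.96% = 35.96%.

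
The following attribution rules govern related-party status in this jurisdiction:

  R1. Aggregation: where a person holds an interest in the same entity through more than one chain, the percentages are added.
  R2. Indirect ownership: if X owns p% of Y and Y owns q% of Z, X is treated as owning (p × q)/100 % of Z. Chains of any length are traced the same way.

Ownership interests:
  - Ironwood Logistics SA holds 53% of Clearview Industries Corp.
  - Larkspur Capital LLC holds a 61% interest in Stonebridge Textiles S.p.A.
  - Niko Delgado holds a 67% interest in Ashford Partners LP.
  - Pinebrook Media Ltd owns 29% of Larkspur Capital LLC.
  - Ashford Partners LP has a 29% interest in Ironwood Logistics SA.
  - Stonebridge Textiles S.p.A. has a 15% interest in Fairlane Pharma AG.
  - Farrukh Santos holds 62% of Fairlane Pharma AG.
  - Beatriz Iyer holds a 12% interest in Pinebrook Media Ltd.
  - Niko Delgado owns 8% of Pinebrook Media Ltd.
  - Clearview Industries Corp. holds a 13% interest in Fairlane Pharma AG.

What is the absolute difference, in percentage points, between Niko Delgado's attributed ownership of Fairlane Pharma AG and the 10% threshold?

Chain via Pinebrook Media Ltd → Larkspur Capital LLC → Stonebridge Textiles S.p.A. (R2): 8% × 29% × 61% × 15% = 0.21228% of Fairlane Pharma AG.
Chain via Ashford Partners LP → Ironwood Logistics SA → Clearview Industries Corp. (R2): 67% × 29% × 53% × 13% = 1.338727% of Fairlane Pharma AG.
Aggregating (R1): 0.21228% + 1.338727% = 1.551007%.
1.551007% falls short of the 10% threshold by 8.448993 percentage points.

8.448993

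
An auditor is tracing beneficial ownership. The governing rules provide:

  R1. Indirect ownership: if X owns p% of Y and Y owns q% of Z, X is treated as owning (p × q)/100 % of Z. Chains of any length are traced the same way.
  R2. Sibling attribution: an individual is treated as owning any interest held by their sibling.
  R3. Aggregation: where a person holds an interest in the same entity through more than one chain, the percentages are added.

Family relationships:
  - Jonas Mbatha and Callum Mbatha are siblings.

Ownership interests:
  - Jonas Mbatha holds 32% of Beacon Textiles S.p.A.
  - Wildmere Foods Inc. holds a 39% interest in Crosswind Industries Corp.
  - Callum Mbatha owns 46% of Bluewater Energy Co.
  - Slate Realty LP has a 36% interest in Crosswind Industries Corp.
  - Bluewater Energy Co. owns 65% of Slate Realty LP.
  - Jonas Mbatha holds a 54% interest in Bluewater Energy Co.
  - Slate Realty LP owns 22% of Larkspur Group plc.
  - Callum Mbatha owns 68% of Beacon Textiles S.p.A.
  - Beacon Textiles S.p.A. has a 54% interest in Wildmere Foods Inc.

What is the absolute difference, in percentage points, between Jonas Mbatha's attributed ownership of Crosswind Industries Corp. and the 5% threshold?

39.46

By sibling attribution (R2), Jonas Mbatha is treated as also owning Callum Mbatha's interest in Beacon Textiles S.p.A, giving 32% + 68% = 100%.
By sibling attribution (R2), Jonas Mbatha is treated as also owning Callum Mbatha's interest in Bluewater Energy Co, giving 54% + 46% = 100%.
Chain via Beacon Textiles S.p.A. → Wildmere Foods Inc. (R1): 100% × 54% × 39% = 21.06% of Crosswind Industries Corp.
Chain via Bluewater Energy Co. → Slate Realty LP (R1): 100% × 65% × 36% = 23.4% of Crosswind Industries Corp.
Aggregating (R3): 21.06% + 23.4% = 44.46%.
44.46% exceeds the 5% threshold by 39.46 percentage points.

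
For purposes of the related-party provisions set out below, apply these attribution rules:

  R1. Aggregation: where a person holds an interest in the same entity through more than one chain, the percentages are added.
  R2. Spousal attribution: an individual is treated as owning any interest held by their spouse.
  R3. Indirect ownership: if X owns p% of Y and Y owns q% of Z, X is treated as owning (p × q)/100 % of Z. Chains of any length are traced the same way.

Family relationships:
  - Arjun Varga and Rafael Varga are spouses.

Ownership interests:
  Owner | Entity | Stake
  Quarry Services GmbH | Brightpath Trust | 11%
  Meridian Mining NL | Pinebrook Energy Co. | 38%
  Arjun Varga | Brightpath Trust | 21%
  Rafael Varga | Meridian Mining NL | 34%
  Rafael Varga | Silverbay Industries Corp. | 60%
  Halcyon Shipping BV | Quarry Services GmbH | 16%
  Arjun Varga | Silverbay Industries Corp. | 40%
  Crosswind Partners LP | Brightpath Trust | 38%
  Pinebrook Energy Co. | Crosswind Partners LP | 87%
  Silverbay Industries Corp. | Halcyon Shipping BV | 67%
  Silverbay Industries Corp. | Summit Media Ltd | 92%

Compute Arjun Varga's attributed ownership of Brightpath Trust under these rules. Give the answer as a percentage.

26.450552%

By spousal attribution (R2), Arjun Varga is treated as also owning Rafael Varga's interest in Silverbay Industries Corp, giving 40% + 60% = 100%.
By spousal attribution (R2), Arjun Varga is treated as owning Rafael Varga's 34% interest in Meridian Mining NL.
Chain via Silverbay Industries Corp. → Halcyon Shipping BV → Quarry Services GmbH (R3): 100% × 67% × 16% × 11% = 1.1792% of Brightpath Trust.
Direct interest in Brightpath Trust: 21%.
Chain via Meridian Mining NL → Pinebrook Energy Co. → Crosswind Partners LP (R3): 34% × 38% × 87% × 38% = 4.271352% of Brightpath Trust.
Aggregating (R1): 1.1792% + 21% + 4.271352% = 26.450552%.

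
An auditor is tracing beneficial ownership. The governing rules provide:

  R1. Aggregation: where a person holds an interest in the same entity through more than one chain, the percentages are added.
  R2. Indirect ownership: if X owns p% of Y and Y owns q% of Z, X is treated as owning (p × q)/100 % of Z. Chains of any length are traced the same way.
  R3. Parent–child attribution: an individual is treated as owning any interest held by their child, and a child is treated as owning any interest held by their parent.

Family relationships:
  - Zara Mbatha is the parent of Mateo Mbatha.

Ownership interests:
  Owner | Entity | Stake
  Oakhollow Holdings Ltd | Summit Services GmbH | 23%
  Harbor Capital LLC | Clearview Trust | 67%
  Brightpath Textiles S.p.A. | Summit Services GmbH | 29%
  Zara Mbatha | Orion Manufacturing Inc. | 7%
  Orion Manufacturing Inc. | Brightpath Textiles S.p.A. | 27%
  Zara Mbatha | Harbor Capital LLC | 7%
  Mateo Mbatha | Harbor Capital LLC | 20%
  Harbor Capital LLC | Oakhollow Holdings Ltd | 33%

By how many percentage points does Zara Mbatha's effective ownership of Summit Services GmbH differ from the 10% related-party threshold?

By parent–child attribution (R3), Zara Mbatha is treated as also owning Mateo Mbatha's interest in Harbor Capital LLC, giving 7% + 20% = 27%.
Chain via Orion Manufacturing Inc. → Brightpath Textiles S.p.A. (R2): 7% × 27% × 29% = 0.5481% of Summit Services GmbH.
Chain via Harbor Capital LLC → Oakhollow Holdings Ltd (R2): 27% × 33% × 23% = 2.0493% of Summit Services GmbH.
Aggregating (R1): 0.5481% + 2.0493% = 2.5974%.
2.5974% falls short of the 10% threshold by 7.4026 percentage points.

7.4026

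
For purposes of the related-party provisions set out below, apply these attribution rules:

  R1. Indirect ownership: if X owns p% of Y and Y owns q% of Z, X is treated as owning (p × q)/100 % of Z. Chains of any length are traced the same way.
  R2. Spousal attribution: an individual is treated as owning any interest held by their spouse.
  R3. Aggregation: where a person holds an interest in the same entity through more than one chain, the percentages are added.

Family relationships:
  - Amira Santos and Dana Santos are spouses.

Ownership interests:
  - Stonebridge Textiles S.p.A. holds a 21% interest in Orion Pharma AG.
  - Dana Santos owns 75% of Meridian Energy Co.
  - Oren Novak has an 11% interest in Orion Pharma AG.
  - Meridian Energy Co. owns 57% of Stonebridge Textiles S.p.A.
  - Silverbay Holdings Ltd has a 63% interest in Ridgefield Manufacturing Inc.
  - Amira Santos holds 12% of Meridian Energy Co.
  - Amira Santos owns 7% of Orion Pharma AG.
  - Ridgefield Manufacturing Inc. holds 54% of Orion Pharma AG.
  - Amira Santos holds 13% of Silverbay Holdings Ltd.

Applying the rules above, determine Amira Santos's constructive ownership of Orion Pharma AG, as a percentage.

By spousal attribution (R2), Amira Santos is treated as also owning Dana Santos's interest in Meridian Energy Co, giving 12% + 75% = 87%.
Chain via Meridian Energy Co. → Stonebridge Textiles S.p.A. (R1): 87% × 57% × 21% = 10.4139% of Orion Pharma AG.
Chain via Silverbay Holdings Ltd → Ridgefield Manufacturing Inc. (R1): 13% × 63% × 54% = 4.4226% of Orion Pharma AG.
Direct interest in Orion Pharma AG: 7%.
Aggregating (R3): 10.4139% + 4.4226% + 7% = 21.8365%.

21.8365%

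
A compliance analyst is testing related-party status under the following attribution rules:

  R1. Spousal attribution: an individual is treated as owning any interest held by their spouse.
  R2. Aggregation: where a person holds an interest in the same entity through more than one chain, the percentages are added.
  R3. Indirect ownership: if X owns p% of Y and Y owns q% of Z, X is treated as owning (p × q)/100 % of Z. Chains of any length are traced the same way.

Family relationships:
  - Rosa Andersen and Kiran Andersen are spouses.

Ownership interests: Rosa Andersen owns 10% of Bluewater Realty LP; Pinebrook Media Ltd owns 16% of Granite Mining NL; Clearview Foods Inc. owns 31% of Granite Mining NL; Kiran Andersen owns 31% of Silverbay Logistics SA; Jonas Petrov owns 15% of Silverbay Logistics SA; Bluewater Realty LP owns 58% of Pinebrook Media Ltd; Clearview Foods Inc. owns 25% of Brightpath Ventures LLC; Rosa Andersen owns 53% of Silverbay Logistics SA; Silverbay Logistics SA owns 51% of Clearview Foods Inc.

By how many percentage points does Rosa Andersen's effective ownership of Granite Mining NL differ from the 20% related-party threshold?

By spousal attribution (R1), Rosa Andersen is treated as also owning Kiran Andersen's interest in Silverbay Logistics SA, giving 53% + 31% = 84%.
Chain via Bluewater Realty LP → Pinebrook Media Ltd (R3): 10% × 58% × 16% = 0.928% of Granite Mining NL.
Chain via Silverbay Logistics SA → Clearview Foods Inc. (R3): 84% × 51% × 31% = 13.2804% of Granite Mining NL.
Aggregating (R2): 0.928% + 13.2804% = 14.2084%.
14.2084% falls short of the 20% threshold by 5.7916 percentage points.

5.7916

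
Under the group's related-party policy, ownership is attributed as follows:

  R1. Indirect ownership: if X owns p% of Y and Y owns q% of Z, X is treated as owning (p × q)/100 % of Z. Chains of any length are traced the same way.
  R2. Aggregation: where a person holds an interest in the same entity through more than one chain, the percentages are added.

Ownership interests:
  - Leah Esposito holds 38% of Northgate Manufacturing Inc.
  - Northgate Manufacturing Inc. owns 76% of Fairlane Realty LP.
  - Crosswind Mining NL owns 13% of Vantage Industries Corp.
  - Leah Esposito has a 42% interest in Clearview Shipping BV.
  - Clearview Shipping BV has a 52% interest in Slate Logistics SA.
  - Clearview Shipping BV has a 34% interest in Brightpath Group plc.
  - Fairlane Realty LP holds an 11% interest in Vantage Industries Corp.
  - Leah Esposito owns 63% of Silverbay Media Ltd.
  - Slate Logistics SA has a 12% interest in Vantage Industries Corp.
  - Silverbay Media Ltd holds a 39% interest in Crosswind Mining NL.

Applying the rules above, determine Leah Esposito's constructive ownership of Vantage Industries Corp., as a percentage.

8.9917%

Chain via Clearview Shipping BV → Slate Logistics SA (R1): 42% × 52% × 12% = 2.6208% of Vantage Industries Corp.
Chain via Northgate Manufacturing Inc. → Fairlane Realty LP (R1): 38% × 76% × 11% = 3.1768% of Vantage Industries Corp.
Chain via Silverbay Media Ltd → Crosswind Mining NL (R1): 63% × 39% × 13% = 3.1941% of Vantage Industries Corp.
Aggregating (R2): 2.6208% + 3.1768% + 3.1941% = 8.9917%.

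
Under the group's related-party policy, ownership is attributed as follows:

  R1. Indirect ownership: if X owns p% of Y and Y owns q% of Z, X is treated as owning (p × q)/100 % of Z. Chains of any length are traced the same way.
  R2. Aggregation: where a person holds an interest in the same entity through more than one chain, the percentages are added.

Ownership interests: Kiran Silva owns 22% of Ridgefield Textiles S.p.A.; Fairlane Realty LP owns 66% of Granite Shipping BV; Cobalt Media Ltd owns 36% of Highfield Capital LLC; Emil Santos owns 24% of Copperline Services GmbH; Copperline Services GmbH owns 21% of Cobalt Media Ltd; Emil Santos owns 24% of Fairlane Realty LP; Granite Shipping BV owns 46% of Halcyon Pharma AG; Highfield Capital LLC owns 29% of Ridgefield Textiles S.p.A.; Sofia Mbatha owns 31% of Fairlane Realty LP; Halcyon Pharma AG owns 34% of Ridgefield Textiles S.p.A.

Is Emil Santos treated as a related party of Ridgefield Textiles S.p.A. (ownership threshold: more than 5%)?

Chain via Fairlane Realty LP → Granite Shipping BV → Halcyon Pharma AG (R1): 24% × 66% × 46% × 34% = 2.477376% of Ridgefield Textiles S.p.A.
Chain via Copperline Services GmbH → Cobalt Media Ltd → Highfield Capital LLC (R1): 24% × 21% × 36% × 29% = 0.526176% of Ridgefield Textiles S.p.A.
Aggregating (R2): 2.477376% + 0.526176% = 3.003552%.
3.003552% does not exceed the 5% threshold, so Emil is not a related party to Ridgefield Textiles S.p.A.

No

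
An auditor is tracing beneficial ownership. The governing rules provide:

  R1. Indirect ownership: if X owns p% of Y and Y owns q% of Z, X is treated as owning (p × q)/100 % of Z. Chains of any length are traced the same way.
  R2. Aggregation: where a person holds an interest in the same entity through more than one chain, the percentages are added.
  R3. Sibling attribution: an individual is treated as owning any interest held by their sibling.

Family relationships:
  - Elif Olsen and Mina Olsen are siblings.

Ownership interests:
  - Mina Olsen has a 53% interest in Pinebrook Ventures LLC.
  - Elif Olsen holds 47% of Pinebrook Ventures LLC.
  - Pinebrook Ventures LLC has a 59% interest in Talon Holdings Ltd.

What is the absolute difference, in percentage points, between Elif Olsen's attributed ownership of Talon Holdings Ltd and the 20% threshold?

39

By sibling attribution (R3), Elif Olsen is treated as also owning Mina Olsen's interest in Pinebrook Ventures LLC, giving 47% + 53% = 100%.
Chain via Pinebrook Ventures LLC (R1): 100% × 59% = 59% of Talon Holdings Ltd.
59% exceeds the 20% threshold by 39 percentage points.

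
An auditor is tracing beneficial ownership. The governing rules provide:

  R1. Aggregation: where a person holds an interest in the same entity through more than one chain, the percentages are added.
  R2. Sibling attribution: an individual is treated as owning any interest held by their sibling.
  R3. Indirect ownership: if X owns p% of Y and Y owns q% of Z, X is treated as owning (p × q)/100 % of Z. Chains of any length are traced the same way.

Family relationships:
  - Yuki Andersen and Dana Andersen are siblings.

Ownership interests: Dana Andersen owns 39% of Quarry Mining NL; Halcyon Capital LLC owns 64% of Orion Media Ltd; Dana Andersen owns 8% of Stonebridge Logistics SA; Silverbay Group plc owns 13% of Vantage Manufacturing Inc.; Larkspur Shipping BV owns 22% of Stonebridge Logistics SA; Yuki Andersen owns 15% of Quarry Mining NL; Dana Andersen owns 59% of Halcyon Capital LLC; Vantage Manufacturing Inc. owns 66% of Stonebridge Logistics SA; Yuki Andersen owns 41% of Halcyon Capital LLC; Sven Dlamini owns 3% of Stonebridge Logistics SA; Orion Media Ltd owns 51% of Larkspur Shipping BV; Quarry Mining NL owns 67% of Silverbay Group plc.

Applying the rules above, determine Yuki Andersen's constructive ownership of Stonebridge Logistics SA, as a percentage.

By sibling attribution (R2), Yuki Andersen is treated as also owning Dana Andersen's interest in Halcyon Capital LLC, giving 41% + 59% = 100%.
By sibling attribution (R2), Yuki Andersen is treated as also owning Dana Andersen's interest in Quarry Mining NL, giving 15% + 39% = 54%.
By sibling attribution (R2), Yuki Andersen is treated as owning Dana Andersen's 8% interest in Stonebridge Logistics SA.
Chain via Halcyon Capital LLC → Orion Media Ltd → Larkspur Shipping BV (R3): 100% × 64% × 51% × 22% = 7.1808% of Stonebridge Logistics SA.
Chain via Quarry Mining NL → Silverbay Group plc → Vantage Manufacturing Inc. (R3): 54% × 67% × 13% × 66% = 3.104244% of Stonebridge Logistics SA.
Direct interest in Stonebridge Logistics SA: 8%.
Aggregating (R1): 7.1808% + 3.104244% + 8% = 18.285044%.

18.285044%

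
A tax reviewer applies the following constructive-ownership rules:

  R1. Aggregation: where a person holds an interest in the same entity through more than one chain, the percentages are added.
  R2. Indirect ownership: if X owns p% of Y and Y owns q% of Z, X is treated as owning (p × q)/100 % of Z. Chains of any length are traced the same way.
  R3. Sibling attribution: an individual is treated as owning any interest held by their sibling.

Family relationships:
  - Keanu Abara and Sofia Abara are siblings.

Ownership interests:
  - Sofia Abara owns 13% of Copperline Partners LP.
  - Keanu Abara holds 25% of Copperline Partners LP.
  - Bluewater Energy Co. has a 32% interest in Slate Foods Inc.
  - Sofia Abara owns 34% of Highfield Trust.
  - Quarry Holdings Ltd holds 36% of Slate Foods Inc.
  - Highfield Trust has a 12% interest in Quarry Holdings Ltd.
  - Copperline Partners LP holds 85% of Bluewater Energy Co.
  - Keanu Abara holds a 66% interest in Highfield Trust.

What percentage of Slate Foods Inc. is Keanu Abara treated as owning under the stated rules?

By sibling attribution (R3), Keanu Abara is treated as also owning Sofia Abara's interest in Copperline Partners LP, giving 25% + 13% = 38%.
By sibling attribution (R3), Keanu Abara is treated as also owning Sofia Abara's interest in Highfield Trust, giving 66% + 34% = 100%.
Chain via Copperline Partners LP → Bluewater Energy Co. (R2): 38% × 85% × 32% = 10.336% of Slate Foods Inc.
Chain via Highfield Trust → Quarry Holdings Ltd (R2): 100% × 12% × 36% = 4.32% of Slate Foods Inc.
Aggregating (R1): 10.336% + 4.32% = 14.656%.

14.656%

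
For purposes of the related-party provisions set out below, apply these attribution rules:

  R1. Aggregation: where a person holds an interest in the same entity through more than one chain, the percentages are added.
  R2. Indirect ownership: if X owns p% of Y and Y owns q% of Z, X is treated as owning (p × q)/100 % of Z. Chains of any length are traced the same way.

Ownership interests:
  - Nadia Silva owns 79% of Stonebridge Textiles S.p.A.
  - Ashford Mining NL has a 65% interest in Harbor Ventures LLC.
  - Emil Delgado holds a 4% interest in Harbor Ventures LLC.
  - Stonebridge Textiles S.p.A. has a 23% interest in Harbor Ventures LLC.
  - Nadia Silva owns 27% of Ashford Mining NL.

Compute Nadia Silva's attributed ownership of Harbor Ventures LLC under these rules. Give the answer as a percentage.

35.72%

Chain via Stonebridge Textiles S.p.A. (R2): 79% × 23% = 18.17% of Harbor Ventures LLC.
Chain via Ashford Mining NL (R2): 27% × 65% = 17.55% of Harbor Ventures LLC.
Aggregating (R1): 18.17% + 17.55% = 35.72%.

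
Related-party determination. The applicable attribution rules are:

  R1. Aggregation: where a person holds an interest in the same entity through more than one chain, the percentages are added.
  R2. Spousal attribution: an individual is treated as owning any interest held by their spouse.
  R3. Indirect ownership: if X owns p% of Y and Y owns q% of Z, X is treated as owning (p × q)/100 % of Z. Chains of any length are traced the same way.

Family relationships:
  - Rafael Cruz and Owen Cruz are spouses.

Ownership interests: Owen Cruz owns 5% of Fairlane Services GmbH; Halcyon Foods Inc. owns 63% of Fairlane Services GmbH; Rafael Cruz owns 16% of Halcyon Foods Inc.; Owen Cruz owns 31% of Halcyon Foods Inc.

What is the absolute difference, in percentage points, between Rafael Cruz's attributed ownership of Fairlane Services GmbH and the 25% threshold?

By spousal attribution (R2), Rafael Cruz is treated as also owning Owen Cruz's interest in Halcyon Foods Inc, giving 16% + 31% = 47%.
By spousal attribution (R2), Rafael Cruz is treated as owning Owen Cruz's 5% interest in Fairlane Services GmbH.
Chain via Halcyon Foods Inc. (R3): 47% × 63% = 29.61% of Fairlane Services GmbH.
Direct interest in Fairlane Services GmbH: 5%.
Aggregating (R1): 29.61% + 5% = 34.61%.
34.61% exceeds the 25% threshold by 9.61 percentage points.

9.61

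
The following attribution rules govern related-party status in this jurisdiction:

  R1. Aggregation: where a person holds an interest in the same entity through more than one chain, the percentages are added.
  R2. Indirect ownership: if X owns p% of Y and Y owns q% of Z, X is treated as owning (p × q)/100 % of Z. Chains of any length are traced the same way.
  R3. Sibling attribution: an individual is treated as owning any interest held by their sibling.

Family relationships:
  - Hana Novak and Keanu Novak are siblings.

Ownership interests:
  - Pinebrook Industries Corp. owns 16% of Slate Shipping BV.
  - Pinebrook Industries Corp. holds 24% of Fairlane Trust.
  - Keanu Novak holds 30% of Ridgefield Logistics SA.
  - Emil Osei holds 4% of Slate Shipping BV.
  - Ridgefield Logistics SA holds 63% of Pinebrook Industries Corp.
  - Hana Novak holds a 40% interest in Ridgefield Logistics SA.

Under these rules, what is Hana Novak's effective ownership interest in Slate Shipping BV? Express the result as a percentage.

By sibling attribution (R3), Hana Novak is treated as also owning Keanu Novak's interest in Ridgefield Logistics SA, giving 40% + 30% = 70%.
Chain via Ridgefield Logistics SA → Pinebrook Industries Corp. (R2): 70% × 63% × 16% = 7.056% of Slate Shipping BV.

7.056%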